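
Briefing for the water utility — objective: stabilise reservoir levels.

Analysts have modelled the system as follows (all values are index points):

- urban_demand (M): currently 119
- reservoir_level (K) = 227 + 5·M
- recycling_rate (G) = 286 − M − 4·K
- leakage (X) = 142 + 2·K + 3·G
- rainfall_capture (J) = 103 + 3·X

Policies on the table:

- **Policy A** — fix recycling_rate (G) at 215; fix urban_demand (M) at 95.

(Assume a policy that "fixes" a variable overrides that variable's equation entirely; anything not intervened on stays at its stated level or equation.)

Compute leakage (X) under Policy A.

2191

Policy A (G := 215, M := 95):
  M = 95
  K = 227 + 5·95 = 702
  G = 215
  X = 142 + 2·702 + 3·215 = 2191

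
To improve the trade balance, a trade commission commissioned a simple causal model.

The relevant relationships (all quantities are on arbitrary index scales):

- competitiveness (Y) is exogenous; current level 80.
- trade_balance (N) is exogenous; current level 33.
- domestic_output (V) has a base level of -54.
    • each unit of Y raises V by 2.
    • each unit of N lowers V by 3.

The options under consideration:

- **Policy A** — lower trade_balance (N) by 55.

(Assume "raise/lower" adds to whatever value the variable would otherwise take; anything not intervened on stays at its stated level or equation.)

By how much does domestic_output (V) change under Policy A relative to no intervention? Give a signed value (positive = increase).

Baseline:
  Y = 80
  N = 33
  V = -54 + 2·80 − 3·33 = 7
Policy A (N − 55):
  Y = 80
  N = 33 − 55 = -22
  V = -54 + 2·80 − 3·(-22) = 172
Change in V: 172 − 7 = 165

165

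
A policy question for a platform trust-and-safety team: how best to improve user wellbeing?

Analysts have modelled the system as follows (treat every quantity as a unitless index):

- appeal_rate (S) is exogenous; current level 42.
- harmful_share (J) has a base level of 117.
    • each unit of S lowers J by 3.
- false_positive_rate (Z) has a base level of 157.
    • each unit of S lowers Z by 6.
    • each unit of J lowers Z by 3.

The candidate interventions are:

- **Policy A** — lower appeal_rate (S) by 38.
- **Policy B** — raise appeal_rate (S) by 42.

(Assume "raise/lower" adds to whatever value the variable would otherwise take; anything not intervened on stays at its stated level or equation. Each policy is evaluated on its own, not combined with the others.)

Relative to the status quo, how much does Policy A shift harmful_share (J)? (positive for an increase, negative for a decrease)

114

Baseline:
  S = 42
  J = 117 − 3·42 = -9
Policy A (S − 38):
  S = 42 − 38 = 4
  J = 117 − 3·4 = 105
Change in J: 105 − (-9) = 114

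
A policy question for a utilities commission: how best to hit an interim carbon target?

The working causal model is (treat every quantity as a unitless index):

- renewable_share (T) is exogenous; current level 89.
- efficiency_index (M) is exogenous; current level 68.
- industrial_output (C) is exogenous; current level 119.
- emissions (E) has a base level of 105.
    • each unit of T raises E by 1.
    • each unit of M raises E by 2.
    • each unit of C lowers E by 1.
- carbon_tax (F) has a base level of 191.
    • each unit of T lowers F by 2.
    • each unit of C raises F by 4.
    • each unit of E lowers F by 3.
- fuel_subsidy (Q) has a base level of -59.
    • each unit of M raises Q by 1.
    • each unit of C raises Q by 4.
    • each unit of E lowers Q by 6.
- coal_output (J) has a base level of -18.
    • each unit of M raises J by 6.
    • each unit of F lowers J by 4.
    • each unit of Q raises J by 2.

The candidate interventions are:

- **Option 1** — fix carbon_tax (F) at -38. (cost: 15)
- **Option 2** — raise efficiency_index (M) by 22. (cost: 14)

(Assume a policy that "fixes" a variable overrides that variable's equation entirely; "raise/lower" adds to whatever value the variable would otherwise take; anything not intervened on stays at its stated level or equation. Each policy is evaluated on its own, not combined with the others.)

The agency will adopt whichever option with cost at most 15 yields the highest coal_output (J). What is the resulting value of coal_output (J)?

-420

Option 1 (F := -38):
  T = 89
  M = 68
  C = 119
  E = 105 + 89 + 2·68 − 119 = 211
  F = -38
  Q = -59 + 68 + 4·119 − 6·211 = -781
  J = -18 + 6·68 − 4·(-38) + 2·(-781) = -1020
Option 2 (M + 22):
  T = 89
  M = 68 + 22 = 90
  C = 119
  E = 105 + 89 + 2·90 − 119 = 255
  F = 191 − 2·89 + 4·119 − 3·255 = -276
  Q = -59 + 90 + 4·119 − 6·255 = -1023
  J = -18 + 6·90 − 4·(-276) + 2·(-1023) = -420
Comparing — Option 1: J=-1020, Option 2: J=-420. Highest is -420 (Option 2).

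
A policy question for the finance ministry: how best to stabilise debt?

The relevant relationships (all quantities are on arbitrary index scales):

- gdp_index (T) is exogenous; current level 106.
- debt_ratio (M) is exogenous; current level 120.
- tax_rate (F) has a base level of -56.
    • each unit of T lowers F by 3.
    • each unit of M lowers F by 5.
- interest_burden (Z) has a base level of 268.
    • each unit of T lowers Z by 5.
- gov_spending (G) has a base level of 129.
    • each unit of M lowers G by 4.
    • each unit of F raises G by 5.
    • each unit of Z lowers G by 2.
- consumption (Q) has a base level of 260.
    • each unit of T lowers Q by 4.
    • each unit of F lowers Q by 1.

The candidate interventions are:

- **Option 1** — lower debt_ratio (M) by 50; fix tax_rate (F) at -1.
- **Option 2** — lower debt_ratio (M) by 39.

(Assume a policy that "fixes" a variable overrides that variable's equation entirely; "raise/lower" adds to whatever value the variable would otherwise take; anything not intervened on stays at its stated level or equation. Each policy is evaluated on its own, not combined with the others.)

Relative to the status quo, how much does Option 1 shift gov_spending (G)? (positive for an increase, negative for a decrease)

Baseline:
  T = 106
  M = 120
  F = -56 − 3·106 − 5·120 = -974
  Z = 268 − 5·106 = -262
  G = 129 − 4·120 + 5·(-974) − 2·(-262) = -4697
Option 1 (M − 50, F := -1):
  T = 106
  M = 120 − 50 = 70
  F = -1
  Z = 268 − 5·106 = -262
  G = 129 − 4·70 + 5·(-1) − 2·(-262) = 368
Change in G: 368 − (-4697) = 5065

5065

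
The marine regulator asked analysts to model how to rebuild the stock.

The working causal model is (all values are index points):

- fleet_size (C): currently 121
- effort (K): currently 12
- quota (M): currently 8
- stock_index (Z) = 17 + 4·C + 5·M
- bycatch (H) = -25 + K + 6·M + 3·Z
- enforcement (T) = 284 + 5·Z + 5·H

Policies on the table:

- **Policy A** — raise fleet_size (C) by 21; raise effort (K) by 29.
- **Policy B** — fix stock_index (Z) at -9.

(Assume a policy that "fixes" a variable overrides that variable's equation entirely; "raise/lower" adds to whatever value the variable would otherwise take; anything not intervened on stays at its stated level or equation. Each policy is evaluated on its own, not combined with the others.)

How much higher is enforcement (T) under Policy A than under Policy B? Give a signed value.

Policy A (C + 21, K + 29):
  C = 121 + 21 = 142
  K = 12 + 29 = 41
  M = 8
  Z = 17 + 4·142 + 5·8 = 625
  H = -25 + 41 + 6·8 + 3·625 = 1939
  T = 284 + 5·625 + 5·1939 = 13104
Policy B (Z := -9):
  C = 121
  K = 12
  M = 8
  Z = -9
  H = -25 + 12 + 6·8 + 3·(-9) = 8
  T = 284 + 5·(-9) + 5·8 = 279
T: 13104 − 279 = 12825

12825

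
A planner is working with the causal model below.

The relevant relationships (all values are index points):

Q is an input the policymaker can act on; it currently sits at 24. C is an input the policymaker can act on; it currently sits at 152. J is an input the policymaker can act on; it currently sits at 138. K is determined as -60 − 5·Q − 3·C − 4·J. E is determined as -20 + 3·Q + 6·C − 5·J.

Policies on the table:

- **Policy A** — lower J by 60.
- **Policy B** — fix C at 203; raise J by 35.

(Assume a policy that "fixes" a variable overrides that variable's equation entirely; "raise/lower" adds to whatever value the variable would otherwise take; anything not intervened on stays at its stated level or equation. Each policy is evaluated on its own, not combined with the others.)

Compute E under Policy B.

405

Policy B (C := 203, J + 35):
  Q = 24
  C = 203
  J = 138 + 35 = 173
  E = -20 + 3·24 + 6·203 − 5·173 = 405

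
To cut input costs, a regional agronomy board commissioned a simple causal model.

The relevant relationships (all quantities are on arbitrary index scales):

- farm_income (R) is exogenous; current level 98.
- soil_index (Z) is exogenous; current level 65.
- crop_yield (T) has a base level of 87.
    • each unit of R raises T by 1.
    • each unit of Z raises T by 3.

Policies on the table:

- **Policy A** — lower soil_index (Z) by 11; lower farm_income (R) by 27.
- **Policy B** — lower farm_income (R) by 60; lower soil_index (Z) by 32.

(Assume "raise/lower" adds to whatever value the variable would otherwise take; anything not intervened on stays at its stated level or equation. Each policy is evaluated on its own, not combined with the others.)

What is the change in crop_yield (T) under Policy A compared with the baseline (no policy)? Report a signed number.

-60

Baseline:
  R = 98
  Z = 65
  T = 87 + 98 + 3·65 = 380
Policy A (Z − 11, R − 27):
  R = 98 − 27 = 71
  Z = 65 − 11 = 54
  T = 87 + 71 + 3·54 = 320
Change in T: 320 − 380 = -60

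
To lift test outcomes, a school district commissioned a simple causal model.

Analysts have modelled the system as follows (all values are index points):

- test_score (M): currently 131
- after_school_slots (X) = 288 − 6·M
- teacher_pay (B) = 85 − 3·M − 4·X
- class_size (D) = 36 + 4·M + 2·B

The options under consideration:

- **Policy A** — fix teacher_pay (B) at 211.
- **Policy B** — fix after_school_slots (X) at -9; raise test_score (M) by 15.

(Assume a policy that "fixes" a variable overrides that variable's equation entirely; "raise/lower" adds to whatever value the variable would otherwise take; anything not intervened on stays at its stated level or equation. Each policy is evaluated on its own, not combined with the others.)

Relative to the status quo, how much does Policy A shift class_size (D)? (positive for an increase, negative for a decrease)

-2946

Baseline:
  M = 131
  X = 288 − 6·131 = -498
  B = 85 − 3·131 − 4·(-498) = 1684
  D = 36 + 4·131 + 2·1684 = 3928
Policy A (B := 211):
  M = 131
  X = 288 − 6·131 = -498
  B = 211
  D = 36 + 4·131 + 2·211 = 982
Change in D: 982 − 3928 = -2946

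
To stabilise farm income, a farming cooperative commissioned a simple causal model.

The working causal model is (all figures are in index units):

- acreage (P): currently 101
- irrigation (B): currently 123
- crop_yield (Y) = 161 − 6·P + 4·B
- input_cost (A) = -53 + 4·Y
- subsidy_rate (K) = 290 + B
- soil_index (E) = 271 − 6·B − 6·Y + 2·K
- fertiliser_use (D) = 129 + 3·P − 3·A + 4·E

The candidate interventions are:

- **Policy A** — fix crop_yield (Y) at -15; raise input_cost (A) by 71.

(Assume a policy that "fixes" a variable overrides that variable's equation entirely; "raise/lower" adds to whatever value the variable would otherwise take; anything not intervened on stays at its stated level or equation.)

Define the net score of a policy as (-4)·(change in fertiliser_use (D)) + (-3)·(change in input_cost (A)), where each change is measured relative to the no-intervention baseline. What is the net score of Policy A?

-7545

Baseline:
  P = 101
  B = 123
  Y = 161 − 6·101 + 4·123 = 47
  A = -53 + 4·47 = 135
  K = 290 + 123 = 413
  E = 271 − 6·123 − 6·47 + 2·413 = 77
  D = 129 + 3·101 − 3·135 + 4·77 = 335
Policy A (Y := -15, A + 71):
  P = 101
  B = 123
  Y = -15
  A = -53 + 4·(-15) (+71 from intervention) = -42
  K = 290 + 123 = 413
  E = 271 − 6·123 − 6·(-15) + 2·413 = 449
  D = 129 + 3·101 − 3·(-42) + 4·449 = 2354
ΔD = 2354 − 335 = 2019; ΔA = -42 − 135 = -177
Score = (-4)·2019 + (-3)·(-177) = -7545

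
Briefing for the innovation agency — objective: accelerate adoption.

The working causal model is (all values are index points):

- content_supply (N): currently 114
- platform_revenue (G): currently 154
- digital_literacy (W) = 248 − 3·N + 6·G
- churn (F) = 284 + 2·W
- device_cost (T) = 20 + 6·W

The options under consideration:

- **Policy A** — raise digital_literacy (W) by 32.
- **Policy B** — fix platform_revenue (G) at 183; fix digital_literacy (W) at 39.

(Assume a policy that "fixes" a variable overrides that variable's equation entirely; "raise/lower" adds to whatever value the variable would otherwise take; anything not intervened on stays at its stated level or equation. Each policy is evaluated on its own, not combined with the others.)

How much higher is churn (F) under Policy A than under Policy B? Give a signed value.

1646

Policy A (W + 32):
  N = 114
  G = 154
  W = 248 − 3·114 + 6·154 (+32 from intervention) = 862
  F = 284 + 2·862 = 2008
Policy B (G := 183, W := 39):
  N = 114
  G = 183
  W = 39
  F = 284 + 2·39 = 362
F: 2008 − 362 = 1646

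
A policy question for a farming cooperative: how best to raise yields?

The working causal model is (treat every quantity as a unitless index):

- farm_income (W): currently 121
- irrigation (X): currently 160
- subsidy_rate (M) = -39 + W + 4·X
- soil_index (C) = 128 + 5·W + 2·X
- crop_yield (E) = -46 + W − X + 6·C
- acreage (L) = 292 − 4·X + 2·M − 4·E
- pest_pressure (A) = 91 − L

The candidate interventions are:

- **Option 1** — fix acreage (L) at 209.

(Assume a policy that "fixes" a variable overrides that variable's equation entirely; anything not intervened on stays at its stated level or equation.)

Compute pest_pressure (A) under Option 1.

-118

Option 1 (L := 209):
  W = 121
  X = 160
  M = -39 + 121 + 4·160 = 722
  C = 128 + 5·121 + 2·160 = 1053
  E = -46 + 121 − 160 + 6·1053 = 6233
  L = 209
  A = 91 − 209 = -118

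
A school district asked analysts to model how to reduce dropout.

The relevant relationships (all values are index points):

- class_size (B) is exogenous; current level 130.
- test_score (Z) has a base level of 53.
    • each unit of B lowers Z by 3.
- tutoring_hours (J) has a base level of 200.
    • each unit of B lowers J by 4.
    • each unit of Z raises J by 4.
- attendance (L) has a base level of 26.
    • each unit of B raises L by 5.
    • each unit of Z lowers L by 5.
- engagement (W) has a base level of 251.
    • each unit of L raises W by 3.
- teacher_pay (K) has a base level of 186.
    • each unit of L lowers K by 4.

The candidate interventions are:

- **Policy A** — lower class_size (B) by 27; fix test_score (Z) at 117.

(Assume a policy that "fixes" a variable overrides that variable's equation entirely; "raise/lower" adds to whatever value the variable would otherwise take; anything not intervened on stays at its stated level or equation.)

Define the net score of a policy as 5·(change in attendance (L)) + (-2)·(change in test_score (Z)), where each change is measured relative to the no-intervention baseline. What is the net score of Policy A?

Baseline:
  B = 130
  Z = 53 − 3·130 = -337
  L = 26 + 5·130 − 5·(-337) = 2361
Policy A (B − 27, Z := 117):
  B = 130 − 27 = 103
  Z = 117
  L = 26 + 5·103 − 5·117 = -44
ΔL = -44 − 2361 = -2405; ΔZ = 117 − (-337) = 454
Score = 5·(-2405) + (-2)·454 = -12933

-12933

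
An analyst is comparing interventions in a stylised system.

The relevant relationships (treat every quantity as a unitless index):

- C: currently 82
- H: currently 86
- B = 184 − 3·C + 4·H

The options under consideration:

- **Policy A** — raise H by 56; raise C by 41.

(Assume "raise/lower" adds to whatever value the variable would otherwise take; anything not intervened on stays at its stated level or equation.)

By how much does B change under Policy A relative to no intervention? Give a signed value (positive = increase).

101

Baseline:
  C = 82
  H = 86
  B = 184 − 3·82 + 4·86 = 282
Policy A (H + 56, C + 41):
  C = 82 + 41 = 123
  H = 86 + 56 = 142
  B = 184 − 3·123 + 4·142 = 383
Change in B: 383 − 282 = 101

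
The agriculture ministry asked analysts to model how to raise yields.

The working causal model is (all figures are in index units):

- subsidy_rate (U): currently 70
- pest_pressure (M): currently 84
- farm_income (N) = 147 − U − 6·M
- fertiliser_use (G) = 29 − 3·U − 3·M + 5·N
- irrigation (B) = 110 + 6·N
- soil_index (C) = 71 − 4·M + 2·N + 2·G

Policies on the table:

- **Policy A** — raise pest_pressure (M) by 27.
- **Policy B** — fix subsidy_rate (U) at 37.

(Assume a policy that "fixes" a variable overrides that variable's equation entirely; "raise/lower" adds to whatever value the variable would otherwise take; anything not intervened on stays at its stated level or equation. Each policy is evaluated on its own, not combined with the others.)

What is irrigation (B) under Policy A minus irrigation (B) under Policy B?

-1170

Policy A (M + 27):
  U = 70
  M = 84 + 27 = 111
  N = 147 − 70 − 6·111 = -589
  B = 110 + 6·(-589) = -3424
Policy B (U := 37):
  U = 37
  M = 84
  N = 147 − 37 − 6·84 = -394
  B = 110 + 6·(-394) = -2254
B: -3424 − (-2254) = -1170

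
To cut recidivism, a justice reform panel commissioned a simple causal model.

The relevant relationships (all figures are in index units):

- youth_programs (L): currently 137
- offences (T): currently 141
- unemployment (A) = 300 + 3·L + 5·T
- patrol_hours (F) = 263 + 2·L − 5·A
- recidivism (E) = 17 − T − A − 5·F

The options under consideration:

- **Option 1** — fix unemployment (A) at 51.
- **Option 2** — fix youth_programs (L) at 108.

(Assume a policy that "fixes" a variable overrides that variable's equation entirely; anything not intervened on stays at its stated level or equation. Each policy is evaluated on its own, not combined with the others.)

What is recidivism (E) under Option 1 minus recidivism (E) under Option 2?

Option 1 (A := 51):
  L = 137
  T = 141
  A = 51
  F = 263 + 2·137 − 5·51 = 282
  E = 17 − 141 − 51 − 5·282 = -1585
Option 2 (L := 108):
  L = 108
  T = 141
  A = 300 + 3·108 + 5·141 = 1329
  F = 263 + 2·108 − 5·1329 = -6166
  E = 17 − 141 − 1329 − 5·(-6166) = 29377
E: -1585 − 29377 = -30962

-30962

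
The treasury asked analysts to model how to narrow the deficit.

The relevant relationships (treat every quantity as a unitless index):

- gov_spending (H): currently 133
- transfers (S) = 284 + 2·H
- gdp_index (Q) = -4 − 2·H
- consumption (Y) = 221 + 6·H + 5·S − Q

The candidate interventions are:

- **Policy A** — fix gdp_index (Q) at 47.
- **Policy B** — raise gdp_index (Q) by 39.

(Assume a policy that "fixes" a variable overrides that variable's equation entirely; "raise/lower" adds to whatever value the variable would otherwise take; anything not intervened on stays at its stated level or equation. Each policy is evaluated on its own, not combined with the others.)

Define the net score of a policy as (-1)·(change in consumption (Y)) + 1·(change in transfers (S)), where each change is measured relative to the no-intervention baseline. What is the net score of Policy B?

39

Baseline:
  H = 133
  S = 284 + 2·133 = 550
  Q = -4 − 2·133 = -270
  Y = 221 + 6·133 + 5·550 − (-270) = 4039
Policy B (Q + 39):
  H = 133
  S = 284 + 2·133 = 550
  Q = -4 − 2·133 (+39 from intervention) = -231
  Y = 221 + 6·133 + 5·550 − (-231) = 4000
ΔY = 4000 − 4039 = -39; ΔS = 550 − 550 = 0
Score = (-1)·(-39) + 1·0 = 39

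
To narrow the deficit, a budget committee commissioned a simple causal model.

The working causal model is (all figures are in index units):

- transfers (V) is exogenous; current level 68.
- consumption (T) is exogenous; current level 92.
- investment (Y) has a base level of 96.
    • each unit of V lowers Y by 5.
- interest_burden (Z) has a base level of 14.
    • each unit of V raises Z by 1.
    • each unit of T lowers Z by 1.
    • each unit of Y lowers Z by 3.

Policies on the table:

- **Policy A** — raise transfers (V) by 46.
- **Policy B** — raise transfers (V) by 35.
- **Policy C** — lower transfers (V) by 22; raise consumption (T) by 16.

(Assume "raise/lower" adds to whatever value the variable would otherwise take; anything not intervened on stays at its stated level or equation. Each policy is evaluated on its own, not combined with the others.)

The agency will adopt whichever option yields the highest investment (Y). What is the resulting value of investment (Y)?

-134

Policy A (V + 46):
  V = 68 + 46 = 114
  Y = 96 − 5·114 = -474
Policy B (V + 35):
  V = 68 + 35 = 103
  Y = 96 − 5·103 = -419
Policy C (V − 22, T + 16):
  V = 68 − 22 = 46
  Y = 96 − 5·46 = -134
Comparing — Policy A: Y=-474, Policy B: Y=-419, Policy C: Y=-134. Highest is -134 (Policy C).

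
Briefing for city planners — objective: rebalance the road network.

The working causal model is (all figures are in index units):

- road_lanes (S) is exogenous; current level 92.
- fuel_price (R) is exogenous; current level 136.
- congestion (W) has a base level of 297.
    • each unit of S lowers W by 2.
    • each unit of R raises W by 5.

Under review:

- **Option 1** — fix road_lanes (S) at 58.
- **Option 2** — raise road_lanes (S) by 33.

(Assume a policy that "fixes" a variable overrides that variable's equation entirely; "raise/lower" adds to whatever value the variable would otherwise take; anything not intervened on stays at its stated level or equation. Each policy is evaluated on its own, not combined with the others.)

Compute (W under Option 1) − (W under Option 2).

134

Option 1 (S := 58):
  S = 58
  R = 136
  W = 297 − 2·58 + 5·136 = 861
Option 2 (S + 33):
  S = 92 + 33 = 125
  R = 136
  W = 297 − 2·125 + 5·136 = 727
W: 861 − 727 = 134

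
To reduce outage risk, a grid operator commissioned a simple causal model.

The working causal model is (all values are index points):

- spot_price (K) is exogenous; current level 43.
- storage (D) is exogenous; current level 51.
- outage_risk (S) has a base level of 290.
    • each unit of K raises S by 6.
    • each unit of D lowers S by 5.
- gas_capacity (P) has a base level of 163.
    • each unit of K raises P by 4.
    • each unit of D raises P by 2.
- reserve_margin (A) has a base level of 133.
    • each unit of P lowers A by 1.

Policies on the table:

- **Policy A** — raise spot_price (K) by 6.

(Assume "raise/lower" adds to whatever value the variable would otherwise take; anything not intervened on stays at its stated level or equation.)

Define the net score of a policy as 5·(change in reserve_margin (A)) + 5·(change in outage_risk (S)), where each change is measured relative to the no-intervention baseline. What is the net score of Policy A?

60

Baseline:
  K = 43
  D = 51
  S = 290 + 6·43 − 5·51 = 293
  P = 163 + 4·43 + 2·51 = 437
  A = 133 − 437 = -304
Policy A (K + 6):
  K = 43 + 6 = 49
  D = 51
  S = 290 + 6·49 − 5·51 = 329
  P = 163 + 4·49 + 2·51 = 461
  A = 133 − 461 = -328
ΔA = -328 − (-304) = -24; ΔS = 329 − 293 = 36
Score = 5·(-24) + 5·36 = 60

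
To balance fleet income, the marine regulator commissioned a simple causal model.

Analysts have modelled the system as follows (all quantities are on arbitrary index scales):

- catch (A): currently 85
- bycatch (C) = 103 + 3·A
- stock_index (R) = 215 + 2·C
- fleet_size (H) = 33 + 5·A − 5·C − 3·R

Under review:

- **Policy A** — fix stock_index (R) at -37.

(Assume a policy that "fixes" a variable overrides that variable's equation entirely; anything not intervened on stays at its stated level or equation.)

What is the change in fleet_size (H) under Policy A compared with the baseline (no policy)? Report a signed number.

Baseline:
  A = 85
  C = 103 + 3·85 = 358
  R = 215 + 2·358 = 931
  H = 33 + 5·85 − 5·358 − 3·931 = -4125
Policy A (R := -37):
  A = 85
  C = 103 + 3·85 = 358
  R = -37
  H = 33 + 5·85 − 5·358 − 3·(-37) = -1221
Change in H: -1221 − (-4125) = 2904

2904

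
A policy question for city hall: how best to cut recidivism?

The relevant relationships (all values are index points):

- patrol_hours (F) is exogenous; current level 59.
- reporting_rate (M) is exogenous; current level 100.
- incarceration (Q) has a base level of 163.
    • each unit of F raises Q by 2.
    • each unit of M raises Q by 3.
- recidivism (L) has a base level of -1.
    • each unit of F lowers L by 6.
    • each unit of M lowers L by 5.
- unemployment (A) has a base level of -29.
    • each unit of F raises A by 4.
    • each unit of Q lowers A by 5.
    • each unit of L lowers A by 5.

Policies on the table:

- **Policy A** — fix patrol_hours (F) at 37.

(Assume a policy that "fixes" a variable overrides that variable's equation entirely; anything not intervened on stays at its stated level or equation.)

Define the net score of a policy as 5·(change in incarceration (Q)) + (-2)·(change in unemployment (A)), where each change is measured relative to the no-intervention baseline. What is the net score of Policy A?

Baseline:
  F = 59
  M = 100
  Q = 163 + 2·59 + 3·100 = 581
  L = -1 − 6·59 − 5·100 = -855
  A = -29 + 4·59 − 5·581 − 5·(-855) = 1577
Policy A (F := 37):
  F = 37
  M = 100
  Q = 163 + 2·37 + 3·100 = 537
  L = -1 − 6·37 − 5·100 = -723
  A = -29 + 4·37 − 5·537 − 5·(-723) = 1049
ΔQ = 537 − 581 = -44; ΔA = 1049 − 1577 = -528
Score = 5·(-44) + (-2)·(-528) = 836

836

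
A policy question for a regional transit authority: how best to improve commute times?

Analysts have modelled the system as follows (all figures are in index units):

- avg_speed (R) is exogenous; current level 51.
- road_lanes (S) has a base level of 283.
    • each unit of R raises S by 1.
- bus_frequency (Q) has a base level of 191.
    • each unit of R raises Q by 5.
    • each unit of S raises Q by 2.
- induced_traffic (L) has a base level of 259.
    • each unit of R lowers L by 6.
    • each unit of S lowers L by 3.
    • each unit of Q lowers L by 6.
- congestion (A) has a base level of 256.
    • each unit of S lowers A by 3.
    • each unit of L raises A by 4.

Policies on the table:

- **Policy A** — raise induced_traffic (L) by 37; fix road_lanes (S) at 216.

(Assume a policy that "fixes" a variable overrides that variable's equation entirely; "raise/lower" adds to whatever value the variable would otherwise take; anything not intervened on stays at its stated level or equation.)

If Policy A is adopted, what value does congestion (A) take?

Policy A (L + 37, S := 216):
  R = 51
  S = 216
  Q = 191 + 5·51 + 2·216 = 878
  L = 259 − 6·51 − 3·216 − 6·878 (+37 from intervention) = -5926
  A = 256 − 3·216 + 4·(-5926) = -24096

-24096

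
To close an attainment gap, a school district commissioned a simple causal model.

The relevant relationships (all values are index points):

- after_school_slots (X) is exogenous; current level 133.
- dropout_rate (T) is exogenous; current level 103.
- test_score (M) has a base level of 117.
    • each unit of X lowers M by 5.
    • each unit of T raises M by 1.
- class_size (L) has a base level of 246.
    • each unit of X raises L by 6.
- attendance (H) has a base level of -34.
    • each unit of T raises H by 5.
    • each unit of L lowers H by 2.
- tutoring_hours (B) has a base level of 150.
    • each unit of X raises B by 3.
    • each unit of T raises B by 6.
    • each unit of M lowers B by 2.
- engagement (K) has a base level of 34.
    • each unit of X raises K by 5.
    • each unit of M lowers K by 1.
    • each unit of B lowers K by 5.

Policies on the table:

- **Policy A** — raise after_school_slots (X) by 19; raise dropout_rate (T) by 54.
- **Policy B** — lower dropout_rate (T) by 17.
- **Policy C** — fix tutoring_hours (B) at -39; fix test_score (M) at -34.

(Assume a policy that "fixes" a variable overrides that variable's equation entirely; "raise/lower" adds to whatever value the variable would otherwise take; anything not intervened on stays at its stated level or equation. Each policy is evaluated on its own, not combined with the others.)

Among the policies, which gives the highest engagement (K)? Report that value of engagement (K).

928

Policy A (X + 19, T + 54):
  X = 133 + 19 = 152
  T = 103 + 54 = 157
  M = 117 − 5·152 + 157 = -486
  B = 150 + 3·152 + 6·157 − 2·(-486) = 2520
  K = 34 + 5·152 − (-486) − 5·2520 = -11320
Policy B (T − 17):
  X = 133
  T = 103 − 17 = 86
  M = 117 − 5·133 + 86 = -462
  B = 150 + 3·133 + 6·86 − 2·(-462) = 1989
  K = 34 + 5·133 − (-462) − 5·1989 = -8784
Policy C (B := -39, M := -34):
  X = 133
  T = 103
  M = -34
  B = -39
  K = 34 + 5·133 − (-34) − 5·(-39) = 928
Comparing — Policy A: K=-11320, Policy B: K=-8784, Policy C: K=928. Highest is 928 (Policy C).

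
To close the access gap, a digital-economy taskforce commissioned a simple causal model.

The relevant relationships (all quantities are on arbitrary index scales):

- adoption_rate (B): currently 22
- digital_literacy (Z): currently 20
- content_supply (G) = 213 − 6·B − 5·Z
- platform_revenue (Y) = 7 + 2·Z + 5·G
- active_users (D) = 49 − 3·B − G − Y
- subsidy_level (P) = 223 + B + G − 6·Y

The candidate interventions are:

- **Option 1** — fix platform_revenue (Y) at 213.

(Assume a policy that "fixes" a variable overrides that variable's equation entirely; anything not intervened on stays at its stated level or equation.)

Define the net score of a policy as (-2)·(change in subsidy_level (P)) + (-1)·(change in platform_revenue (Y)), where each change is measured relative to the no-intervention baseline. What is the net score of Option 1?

Baseline:
  B = 22
  Z = 20
  G = 213 − 6·22 − 5·20 = -19
  Y = 7 + 2·20 + 5·(-19) = -48
  P = 223 + 22 + (-19) − 6·(-48) = 514
Option 1 (Y := 213):
  B = 22
  Z = 20
  G = 213 − 6·22 − 5·20 = -19
  Y = 213
  P = 223 + 22 + (-19) − 6·213 = -1052
ΔP = -1052 − 514 = -1566; ΔY = 213 − (-48) = 261
Score = (-2)·(-1566) + (-1)·261 = 2871

2871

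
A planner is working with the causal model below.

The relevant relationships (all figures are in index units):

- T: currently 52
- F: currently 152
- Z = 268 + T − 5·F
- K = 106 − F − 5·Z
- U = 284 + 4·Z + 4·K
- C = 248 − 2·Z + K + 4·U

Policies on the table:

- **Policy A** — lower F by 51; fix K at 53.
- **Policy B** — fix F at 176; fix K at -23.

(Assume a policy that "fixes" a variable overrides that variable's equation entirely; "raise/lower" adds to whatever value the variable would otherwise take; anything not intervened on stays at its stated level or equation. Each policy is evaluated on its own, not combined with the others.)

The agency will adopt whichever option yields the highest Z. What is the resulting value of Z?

-185

Policy A (F − 51, K := 53):
  T = 52
  F = 152 − 51 = 101
  Z = 268 + 52 − 5·101 = -185
Policy B (F := 176, K := -23):
  T = 52
  F = 176
  Z = 268 + 52 − 5·176 = -560
Comparing — Policy A: Z=-185, Policy B: Z=-560. Highest is -185 (Policy A).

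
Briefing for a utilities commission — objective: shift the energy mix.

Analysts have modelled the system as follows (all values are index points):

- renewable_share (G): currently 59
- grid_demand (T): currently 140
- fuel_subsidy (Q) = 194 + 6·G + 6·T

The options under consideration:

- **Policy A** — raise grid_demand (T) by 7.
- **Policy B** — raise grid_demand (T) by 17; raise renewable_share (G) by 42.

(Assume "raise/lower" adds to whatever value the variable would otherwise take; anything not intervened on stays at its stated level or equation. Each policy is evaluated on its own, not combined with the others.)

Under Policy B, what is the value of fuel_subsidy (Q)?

1742

Policy B (T + 17, G + 42):
  G = 59 + 42 = 101
  T = 140 + 17 = 157
  Q = 194 + 6·101 + 6·157 = 1742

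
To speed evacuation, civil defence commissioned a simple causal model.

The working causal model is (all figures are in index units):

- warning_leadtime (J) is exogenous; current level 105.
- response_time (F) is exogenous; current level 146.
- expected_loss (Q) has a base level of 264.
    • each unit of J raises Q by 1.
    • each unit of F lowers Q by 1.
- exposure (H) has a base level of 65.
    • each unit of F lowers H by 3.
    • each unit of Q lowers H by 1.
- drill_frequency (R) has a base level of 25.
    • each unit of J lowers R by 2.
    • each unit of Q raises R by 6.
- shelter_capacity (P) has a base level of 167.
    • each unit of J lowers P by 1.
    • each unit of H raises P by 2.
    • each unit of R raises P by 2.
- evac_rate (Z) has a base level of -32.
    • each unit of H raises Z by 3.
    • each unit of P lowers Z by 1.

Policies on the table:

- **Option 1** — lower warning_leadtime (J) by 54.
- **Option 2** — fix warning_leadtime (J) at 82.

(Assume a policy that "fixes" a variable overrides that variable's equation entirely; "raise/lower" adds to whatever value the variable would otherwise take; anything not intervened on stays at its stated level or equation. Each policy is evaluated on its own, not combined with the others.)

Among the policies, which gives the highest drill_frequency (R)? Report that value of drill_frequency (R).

1061

Option 1 (J − 54):
  J = 105 − 54 = 51
  F = 146
  Q = 264 + 51 − 146 = 169
  R = 25 − 2·51 + 6·169 = 937
Option 2 (J := 82):
  J = 82
  F = 146
  Q = 264 + 82 − 146 = 200
  R = 25 − 2·82 + 6·200 = 1061
Comparing — Option 1: R=937, Option 2: R=1061. Highest is 1061 (Option 2).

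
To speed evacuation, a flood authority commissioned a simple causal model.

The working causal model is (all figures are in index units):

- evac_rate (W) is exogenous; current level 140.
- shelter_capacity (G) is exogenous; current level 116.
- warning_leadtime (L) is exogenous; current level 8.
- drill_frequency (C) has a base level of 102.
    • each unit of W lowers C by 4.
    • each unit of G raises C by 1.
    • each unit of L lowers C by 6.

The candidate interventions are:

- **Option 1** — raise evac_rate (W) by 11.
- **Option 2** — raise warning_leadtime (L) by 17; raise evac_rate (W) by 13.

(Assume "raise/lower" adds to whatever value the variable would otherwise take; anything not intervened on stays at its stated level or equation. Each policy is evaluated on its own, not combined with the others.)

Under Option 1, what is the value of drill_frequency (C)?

Option 1 (W + 11):
  W = 140 + 11 = 151
  G = 116
  L = 8
  C = 102 − 4·151 + 116 − 6·8 = -434

-434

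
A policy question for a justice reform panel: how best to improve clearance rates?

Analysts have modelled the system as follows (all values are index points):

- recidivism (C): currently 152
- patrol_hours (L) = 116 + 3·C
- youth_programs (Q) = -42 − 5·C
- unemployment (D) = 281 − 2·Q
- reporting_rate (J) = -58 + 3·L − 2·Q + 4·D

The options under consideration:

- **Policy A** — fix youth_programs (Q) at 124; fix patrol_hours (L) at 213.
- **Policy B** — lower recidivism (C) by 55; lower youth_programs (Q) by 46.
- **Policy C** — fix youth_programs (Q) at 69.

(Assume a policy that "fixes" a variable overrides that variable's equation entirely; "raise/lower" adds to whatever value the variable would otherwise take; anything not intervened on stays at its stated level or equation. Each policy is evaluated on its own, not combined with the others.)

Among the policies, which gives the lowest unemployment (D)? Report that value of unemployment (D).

Policy A (Q := 124, L := 213):
  C = 152
  Q = 124
  D = 281 − 2·124 = 33
Policy B (C − 55, Q − 46):
  C = 152 − 55 = 97
  Q = -42 − 5·97 (−46 from intervention) = -573
  D = 281 − 2·(-573) = 1427
Policy C (Q := 69):
  C = 152
  Q = 69
  D = 281 − 2·69 = 143
Comparing — Policy A: D=33, Policy B: D=1427, Policy C: D=143. Lowest is 33 (Policy A).

33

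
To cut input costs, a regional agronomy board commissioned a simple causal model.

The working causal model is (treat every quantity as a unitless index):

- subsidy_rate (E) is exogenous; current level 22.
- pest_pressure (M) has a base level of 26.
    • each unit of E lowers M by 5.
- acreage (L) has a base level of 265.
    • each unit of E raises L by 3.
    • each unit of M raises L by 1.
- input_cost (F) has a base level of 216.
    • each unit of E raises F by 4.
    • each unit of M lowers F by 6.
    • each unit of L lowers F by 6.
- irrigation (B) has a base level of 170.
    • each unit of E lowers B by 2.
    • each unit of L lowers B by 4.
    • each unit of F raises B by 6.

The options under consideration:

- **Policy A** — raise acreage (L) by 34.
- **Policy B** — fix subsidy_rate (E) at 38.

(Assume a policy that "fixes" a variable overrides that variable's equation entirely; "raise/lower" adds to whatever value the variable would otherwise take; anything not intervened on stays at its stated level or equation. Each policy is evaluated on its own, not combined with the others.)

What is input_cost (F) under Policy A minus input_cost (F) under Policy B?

Policy A (L + 34):
  E = 22
  M = 26 − 5·22 = -84
  L = 265 + 3·22 + (-84) (+34 from intervention) = 281
  F = 216 + 4·22 − 6·(-84) − 6·281 = -878
Policy B (E := 38):
  E = 38
  M = 26 − 5·38 = -164
  L = 265 + 3·38 + (-164) = 215
  F = 216 + 4·38 − 6·(-164) − 6·215 = 62
F: -878 − 62 = -940

-940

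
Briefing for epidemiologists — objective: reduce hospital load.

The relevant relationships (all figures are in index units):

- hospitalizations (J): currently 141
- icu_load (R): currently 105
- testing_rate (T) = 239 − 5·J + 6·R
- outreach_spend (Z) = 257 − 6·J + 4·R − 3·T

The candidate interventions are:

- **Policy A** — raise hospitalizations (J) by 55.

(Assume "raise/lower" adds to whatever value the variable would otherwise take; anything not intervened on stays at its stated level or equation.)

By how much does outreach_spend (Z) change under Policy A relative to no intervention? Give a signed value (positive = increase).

Baseline:
  J = 141
  R = 105
  T = 239 − 5·141 + 6·105 = 164
  Z = 257 − 6·141 + 4·105 − 3·164 = -661
Policy A (J + 55):
  J = 141 + 55 = 196
  R = 105
  T = 239 − 5·196 + 6·105 = -111
  Z = 257 − 6·196 + 4·105 − 3·(-111) = -166
Change in Z: -166 − (-661) = 495

495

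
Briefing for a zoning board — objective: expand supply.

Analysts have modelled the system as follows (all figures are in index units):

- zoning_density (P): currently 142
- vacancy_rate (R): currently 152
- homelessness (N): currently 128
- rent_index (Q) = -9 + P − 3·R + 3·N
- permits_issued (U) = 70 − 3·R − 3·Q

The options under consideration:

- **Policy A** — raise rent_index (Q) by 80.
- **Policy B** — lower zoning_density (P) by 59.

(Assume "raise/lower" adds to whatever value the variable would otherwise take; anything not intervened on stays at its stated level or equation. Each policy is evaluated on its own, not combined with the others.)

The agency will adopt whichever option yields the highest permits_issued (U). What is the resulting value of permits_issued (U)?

-392

Policy A (Q + 80):
  P = 142
  R = 152
  N = 128
  Q = -9 + 142 − 3·152 + 3·128 (+80 from intervention) = 141
  U = 70 − 3·152 − 3·141 = -809
Policy B (P − 59):
  P = 142 − 59 = 83
  R = 152
  N = 128
  Q = -9 + 83 − 3·152 + 3·128 = 2
  U = 70 − 3·152 − 3·2 = -392
Comparing — Policy A: U=-809, Policy B: U=-392. Highest is -392 (Policy B).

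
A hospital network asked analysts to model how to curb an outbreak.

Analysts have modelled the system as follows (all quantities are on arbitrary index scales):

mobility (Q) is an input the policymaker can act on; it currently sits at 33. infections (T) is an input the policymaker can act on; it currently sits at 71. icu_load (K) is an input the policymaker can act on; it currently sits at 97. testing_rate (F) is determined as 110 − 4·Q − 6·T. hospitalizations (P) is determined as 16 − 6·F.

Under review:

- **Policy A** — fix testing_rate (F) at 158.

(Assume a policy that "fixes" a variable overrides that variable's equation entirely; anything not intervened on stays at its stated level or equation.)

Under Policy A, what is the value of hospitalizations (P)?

-932

Policy A (F := 158):
  Q = 33
  T = 71
  F = 158
  P = 16 − 6·158 = -932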